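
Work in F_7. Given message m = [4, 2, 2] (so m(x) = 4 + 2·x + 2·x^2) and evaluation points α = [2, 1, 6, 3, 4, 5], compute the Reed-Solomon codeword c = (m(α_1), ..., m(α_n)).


c = [2, 1, 4, 0, 2, 1]

Message polynomial: m(x) = 4 + 2·x + 2·x^2 (mod 7).
For each evaluation point α_i, compute m(α_i) mod 7:
  α_1 = 2: Horner steps 2 → 6 → 2, so m(2) = 2.
  α_2 = 1: Horner steps 2 → 4 → 1, so m(1) = 1.
  α_3 = 6: Horner steps 2 → 0 → 4, so m(6) = 4.
  α_4 = 3: Horner steps 2 → 1 → 0, so m(3) = 0.
  α_5 = 4: Horner steps 2 → 3 → 2, so m(4) = 2.
  α_6 = 5: Horner steps 2 → 5 → 1, so m(5) = 1.
Codeword c = [2, 1, 4, 0, 2, 1] ∈ F_7^6.


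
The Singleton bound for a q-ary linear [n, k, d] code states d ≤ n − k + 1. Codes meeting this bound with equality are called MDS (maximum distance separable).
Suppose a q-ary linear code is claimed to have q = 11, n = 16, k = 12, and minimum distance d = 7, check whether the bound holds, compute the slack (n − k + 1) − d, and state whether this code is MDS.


Singleton RHS = n − k + 1 = 5, slack = -2, bound violated (no such code; not MDS).

Singleton bound: d ≤ n − k + 1.
Here n = 16, k = 12, so n − k + 1 = 5.
Given d = 7, check d ≤ 5: NO.
Slack = (n − k + 1) − d = -2.
The slack is negative: d = 7 exceeds n − k + 1 = 5 by 2, so the Singleton bound is violated and no linear [16, 12, 7]_11 code can exist. In particular it is not MDS (MDS requires d = n − k + 1 exactly).
Description: the claimed parameters are [16, 12, 7]_11; such a code would be impossible (violates the Singleton bound).


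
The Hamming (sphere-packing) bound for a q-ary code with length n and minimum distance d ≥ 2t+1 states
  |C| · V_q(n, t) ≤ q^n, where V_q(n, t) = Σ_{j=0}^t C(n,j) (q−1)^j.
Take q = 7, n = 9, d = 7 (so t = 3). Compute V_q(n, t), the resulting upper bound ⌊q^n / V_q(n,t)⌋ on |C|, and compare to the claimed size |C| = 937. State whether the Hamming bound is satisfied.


V_q(n, t) = 19495, q^n = 40353607, Hamming bound = 2069, |C| = 937 ≤ bound (satisfied).

Step 1: Compute V_q(n, t) = Σ_{j=0}^3 C(n, j) (q−1)^j.
  j = 0: C(9,0)·(6)^0 = 1·1 = 1.
  j = 1: C(9,1)·(6)^1 = 9·6 = 54.
  j = 2: C(9,2)·(6)^2 = 36·36 = 1296.
  j = 3: C(9,3)·(6)^3 = 84·216 = 18144.
  V_q(n, t) = 1 + 54 + 1296 + 18144 = 19495.
Step 2: q^n = 7^9 = 40353607.
Step 3: Hamming bound ⌊q^n / V_q(n,t)⌋ = ⌊40353607/19495⌋ = 2069.
Step 4: Compare |C| = 937 to 2069: satisfied.
The claimed |C| lies below the Hamming bound.


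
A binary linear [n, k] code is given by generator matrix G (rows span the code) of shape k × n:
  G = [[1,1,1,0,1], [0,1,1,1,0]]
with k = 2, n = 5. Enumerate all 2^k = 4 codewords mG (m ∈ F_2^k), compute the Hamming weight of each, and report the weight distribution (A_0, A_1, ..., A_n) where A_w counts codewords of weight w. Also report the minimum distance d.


Weight distribution: A_0 = 1, A_3 = 2, A_4 = 1. Minimum distance d = 3.

Enumerate all 2^2 = 4 messages m ∈ F_2^2.
For each, compute codeword c = mG in F_2^5, then tally its weight.
  m = 00 → c = 00000, weight = 0.
  m = 10 → c = 11101, weight = 4.
  m = 01 → c = 01110, weight = 3.
  m = 11 → c = 10011, weight = 3.
Tally weights:
  weight 0: 1 codewords.
  weight 3: 2 codewords.
  weight 4: 1 codewords.
Minimum distance d = smallest w > 0 with A_w > 0 = 3.
Sanity: Σ A_w = 4 = 2^2 = 4 ✓.


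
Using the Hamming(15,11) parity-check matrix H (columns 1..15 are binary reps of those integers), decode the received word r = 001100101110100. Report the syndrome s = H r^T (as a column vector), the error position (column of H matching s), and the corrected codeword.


s = (0, 1, 0, 1)^T, error position = 5, corrected codeword c = 001110101110100

Compute s = H r^T mod 2 one row at a time:
  s_1 = 0 + 1 + 1 + 1 + 0 + 1 + 0 + 0 = 4 ≡ 0 (mod 2).
  s_2 = 1 + 0 + 0 + 1 + 0 + 1 + 0 + 0 = 3 ≡ 1 (mod 2).
  s_3 = 0 + 1 + 0 + 1 + 1 + 1 + 0 + 0 = 4 ≡ 0 (mod 2).
  s_4 = 0 + 1 + 0 + 1 + 1 + 1 + 1 + 0 = 5 ≡ 1 (mod 2).
s = (0, 1, 0, 1)^T — this equals column 5 of H (binary 0101), so error is at position 5.
Correct: flip bit 5 of r = 001100101110100 to get c = 001110101110100.


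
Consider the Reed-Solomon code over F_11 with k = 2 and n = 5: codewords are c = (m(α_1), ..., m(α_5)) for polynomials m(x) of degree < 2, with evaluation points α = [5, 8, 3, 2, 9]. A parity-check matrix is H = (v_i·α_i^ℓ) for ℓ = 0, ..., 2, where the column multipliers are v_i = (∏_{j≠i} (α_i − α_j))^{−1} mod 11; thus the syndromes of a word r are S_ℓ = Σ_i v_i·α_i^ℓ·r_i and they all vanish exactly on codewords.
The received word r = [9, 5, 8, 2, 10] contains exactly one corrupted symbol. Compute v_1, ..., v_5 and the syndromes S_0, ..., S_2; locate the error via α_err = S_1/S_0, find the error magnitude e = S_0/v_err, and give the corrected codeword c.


S = (7, 8, 6), error at position 5, error magnitude e = 10, c = [9, 5, 8, 2, 0].

Step 1: column multipliers v_i = (∏_{j≠i}(α_i − α_j))^{−1} mod 11.
  i = 1 (α = 5): (5−8)(5−3)(5−2)(5−9) = (−3)·2·3·(−4) = 72 ≡ 6, so v_1 = 6^{−1} = 2 (mod 11).
  i = 2 (α = 8): (8−5)(8−3)(8−2)(8−9) = 3·5·6·(−1) = −90 ≡ 9, so v_2 = 9^{−1} = 5 (mod 11).
  i = 3 (α = 3): (3−5)(3−8)(3−2)(3−9) = (−2)·(−5)·1·(−6) = −60 ≡ 6, so v_3 = 6^{−1} = 2 (mod 11).
  i = 4 (α = 2): (2−5)(2−8)(2−3)(2−9) = (−3)·(−6)·(−1)·(−7) = 126 ≡ 5, so v_4 = 5^{−1} = 9 (mod 11).
  i = 5 (α = 9): (9−5)(9−8)(9−3)(9−2) = 4·1·6·7 = 168 ≡ 3, so v_5 = 3^{−1} = 4 (mod 11).
  v = [2, 5, 2, 9, 4].
Step 2: syndromes of r = [9, 5, 8, 2, 10] (all sums mod 11).
  S_0 = Σ v_i r_i = 2·9 + 5·5 + 2·8 + 9·2 + 4·10 = 117 ≡ 7.
  S_1 = Σ v_i α_i r_i = 2·5·9 + 5·8·5 + 2·3·8 + 9·2·2 + 4·9·10 = 734 ≡ 8.
  α_i^2 mod 11 = [3, 9, 9, 4, 4].
  S_2 = Σ v_i α_i^2 r_i = 2·3·9 + 5·9·5 + 2·9·8 + 9·4·2 + 4·4·10 = 655 ≡ 6.
  S = (7, 8, 6) ≠ 0, so r is not a codeword (an error is present).
Step 3: locate the error. For a single error e at position i, S_ℓ = v_i·e·α_i^ℓ, so α_err = S_1/S_0.
  S_0^{−1} = 7^{−1} = 8 (mod 11), so α_err = 8·8 = 64 ≡ 9 = α_5. Error position i = 5.
  Consistency check: S_2/S_1 = 6·7 = 42 ≡ 9 = α_err ✓ (single-error assumption holds).
Step 4: error magnitude e = S_0/v_5 = S_0·∏_{j≠5}(α_5 − α_j) = 7·3 = 21 ≡ 10 (mod 11).
Step 5: correct position 5: c_5 = r_5 − e = 10 − 10 ≡ 0 (mod 11). Hence c = [9, 5, 8, 2, 0].
  Check: interpolating c through the α_i gives m(x) = 1 + 6·x (degree < 2) with m(α_i) = c_i for every i, so c is indeed a codeword.


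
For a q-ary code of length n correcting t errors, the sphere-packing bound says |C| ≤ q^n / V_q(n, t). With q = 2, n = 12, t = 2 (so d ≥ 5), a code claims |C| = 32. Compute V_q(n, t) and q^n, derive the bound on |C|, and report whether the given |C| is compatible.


V_q(n, t) = 79, q^n = 4096, Hamming bound = 51, |C| = 32 ≤ bound (satisfied).

Step 1: Compute V_q(n, t) = Σ_{j=0}^2 C(n, j) (q−1)^j.
  j = 0: C(12,0)·(1)^0 = 1·1 = 1.
  j = 1: C(12,1)·(1)^1 = 12·1 = 12.
  j = 2: C(12,2)·(1)^2 = 66·1 = 66.
  V_q(n, t) = 1 + 12 + 66 = 79.
Step 2: q^n = 2^12 = 4096.
Step 3: Hamming bound ⌊q^n / V_q(n,t)⌋ = ⌊4096/79⌋ = 51.
Step 4: Compare |C| = 32 to 51: satisfied.
The claimed |C| lies below the Hamming bound.


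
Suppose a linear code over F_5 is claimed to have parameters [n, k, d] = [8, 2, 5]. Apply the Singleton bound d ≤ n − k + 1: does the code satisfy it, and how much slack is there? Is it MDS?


Singleton RHS = n − k + 1 = 7, slack = 2, bound satisfied, not MDS.

Singleton bound: d ≤ n − k + 1.
Here n = 8, k = 2, so n − k + 1 = 7.
Given d = 5, check d ≤ 7: YES.
Slack = (n − k + 1) − d = 2.
The code is NOT MDS (slack = 2 > 0).
Description: the claimed parameters are [8, 2, 5]_5; such a code would be non-MDS.


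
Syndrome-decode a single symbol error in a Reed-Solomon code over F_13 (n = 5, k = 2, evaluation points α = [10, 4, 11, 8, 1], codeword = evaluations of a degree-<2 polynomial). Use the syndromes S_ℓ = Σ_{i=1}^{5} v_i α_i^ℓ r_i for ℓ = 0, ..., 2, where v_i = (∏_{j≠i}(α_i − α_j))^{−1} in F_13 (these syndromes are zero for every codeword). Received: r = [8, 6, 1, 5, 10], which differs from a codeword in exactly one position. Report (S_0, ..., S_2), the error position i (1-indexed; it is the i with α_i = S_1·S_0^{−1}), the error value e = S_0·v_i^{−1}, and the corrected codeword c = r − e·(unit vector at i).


S = (4, 1, 10), error at position 1, error magnitude e = 10, c = [11, 6, 1, 5, 10].

Step 1: column multipliers v_i = (∏_{j≠i}(α_i − α_j))^{−1} mod 13.
  i = 1 (α = 10): (10−4)(10−11)(10−8)(10−1) = 6·(−1)·2·9 = −108 ≡ 9, so v_1 = 9^{−1} = 3 (mod 13).
  i = 2 (α = 4): (4−10)(4−11)(4−8)(4−1) = (−6)·(−7)·(−4)·3 = −504 ≡ 3, so v_2 = 3^{−1} = 9 (mod 13).
  i = 3 (α = 11): (11−10)(11−4)(11−8)(11−1) = 1·7·3·10 = 210 ≡ 2, so v_3 = 2^{−1} = 7 (mod 13).
  i = 4 (α = 8): (8−10)(8−4)(8−11)(8−1) = (−2)·4·(−3)·7 = 168 ≡ 12, so v_4 = 12^{−1} = 12 (mod 13).
  i = 5 (α = 1): (1−10)(1−4)(1−11)(1−8) = (−9)·(−3)·(−10)·(−7) = 1890 ≡ 5, so v_5 = 5^{−1} = 8 (mod 13).
  v = [3, 9, 7, 12, 8].
Step 2: syndromes of r = [8, 6, 1, 5, 10] (all sums mod 13).
  S_0 = Σ v_i r_i = 3·8 + 9·6 + 7·1 + 12·5 + 8·10 = 225 ≡ 4.
  S_1 = Σ v_i α_i r_i = 3·10·8 + 9·4·6 + 7·11·1 + 12·8·5 + 8·1·10 = 1093 ≡ 1.
  α_i^2 mod 13 = [9, 3, 4, 12, 1].
  S_2 = Σ v_i α_i^2 r_i = 3·9·8 + 9·3·6 + 7·4·1 + 12·12·5 + 8·1·10 = 1206 ≡ 10.
  S = (4, 1, 10) ≠ 0, so r is not a codeword (an error is present).
Step 3: locate the error. For a single error e at position i, S_ℓ = v_i·e·α_i^ℓ, so α_err = S_1/S_0.
  S_0^{−1} = 4^{−1} = 10 (mod 13), so α_err = 1·10 = 10 ≡ 10 = α_1. Error position i = 1.
  Consistency check: S_2/S_1 = 10·1 = 10 ≡ 10 = α_err ✓ (single-error assumption holds).
Step 4: error magnitude e = S_0/v_1 = S_0·∏_{j≠1}(α_1 − α_j) = 4·9 = 36 ≡ 10 (mod 13).
Step 5: correct position 1: c_1 = r_1 − e = 8 − 10 ≡ 11 (mod 13). Hence c = [11, 6, 1, 5, 10].
  Check: interpolating c through the α_i gives m(x) = 7 + 3·x (degree < 2) with m(α_i) = c_i for every i, so c is indeed a codeword.


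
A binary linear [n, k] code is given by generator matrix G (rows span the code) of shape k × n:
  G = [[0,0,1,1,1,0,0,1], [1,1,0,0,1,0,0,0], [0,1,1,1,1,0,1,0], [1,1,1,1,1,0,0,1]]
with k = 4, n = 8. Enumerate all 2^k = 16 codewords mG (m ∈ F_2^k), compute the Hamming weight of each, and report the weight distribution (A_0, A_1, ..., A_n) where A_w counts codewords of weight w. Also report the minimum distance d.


Weight distribution: A_0 = 1, A_1 = 1, A_2 = 1, A_3 = 4, A_4 = 5, A_5 = 3, A_6 = 1. Minimum distance d = 1.

Enumerate all 2^4 = 16 messages m ∈ F_2^4.
For each, compute codeword c = mG in F_2^8, then tally its weight.
  m = 0000 → c = 00000000, weight = 0.
  m = 1000 → c = 00111001, weight = 4.
  m = 0100 → c = 11001000, weight = 3.
  m = 1100 → c = 11110001, weight = 5.
  m = 0010 → c = 01111010, weight = 5.
  m = 1010 → c = 01000011, weight = 3.
  m = 0110 → c = 10110010, weight = 4.
  m = 1110 → c = 10001011, weight = 4.
  m = 0001 → c = 11111001, weight = 6.
  m = 1001 → c = 11000000, weight = 2.
  m = 0101 → c = 00110001, weight = 3.
  m = 1101 → c = 00001000, weight = 1.
  m = 0011 → c = 10000011, weight = 3.
  m = 1011 → c = 10111010, weight = 5.
  m = 0111 → c = 01001011, weight = 4.
  m = 1111 → c = 01110010, weight = 4.
Tally weights:
  weight 0: 1 codewords.
  weight 1: 1 codewords.
  weight 2: 1 codewords.
  weight 3: 4 codewords.
  weight 4: 5 codewords.
  weight 5: 3 codewords.
  weight 6: 1 codewords.
Minimum distance d = smallest w > 0 with A_w > 0 = 1.
Sanity: Σ A_w = 16 = 2^4 = 16 ✓.


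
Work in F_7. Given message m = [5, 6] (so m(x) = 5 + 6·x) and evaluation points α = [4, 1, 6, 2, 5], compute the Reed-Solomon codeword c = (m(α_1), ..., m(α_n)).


c = [1, 4, 6, 3, 0]

Message polynomial: m(x) = 5 + 6·x (mod 7).
For each evaluation point α_i, compute m(α_i) mod 7:
  α_1 = 4: Horner steps 6 → 1, so m(4) = 1.
  α_2 = 1: Horner steps 6 → 4, so m(1) = 4.
  α_3 = 6: Horner steps 6 → 6, so m(6) = 6.
  α_4 = 2: Horner steps 6 → 3, so m(2) = 3.
  α_5 = 5: Horner steps 6 → 0, so m(5) = 0.
Codeword c = [1, 4, 6, 3, 0] ∈ F_7^5.


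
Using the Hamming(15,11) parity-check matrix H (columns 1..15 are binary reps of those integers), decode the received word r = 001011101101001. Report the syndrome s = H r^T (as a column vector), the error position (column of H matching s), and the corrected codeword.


s = (0, 1, 1, 1)^T, error position = 7, corrected codeword c = 001011001101001

Compute s = H r^T mod 2 one row at a time:
  s_1 = 0 + 1 + 1 + 0 + 1 + 0 + 0 + 1 = 4 ≡ 0 (mod 2).
  s_2 = 0 + 1 + 1 + 1 + 1 + 0 + 0 + 1 = 5 ≡ 1 (mod 2).
  s_3 = 0 + 1 + 1 + 1 + 1 + 0 + 0 + 1 = 5 ≡ 1 (mod 2).
  s_4 = 0 + 1 + 1 + 1 + 1 + 0 + 0 + 1 = 5 ≡ 1 (mod 2).
s = (0, 1, 1, 1)^T — this equals column 7 of H (binary 0111), so error is at position 7.
Correct: flip bit 7 of r = 001011101101001 to get c = 001011001101001.


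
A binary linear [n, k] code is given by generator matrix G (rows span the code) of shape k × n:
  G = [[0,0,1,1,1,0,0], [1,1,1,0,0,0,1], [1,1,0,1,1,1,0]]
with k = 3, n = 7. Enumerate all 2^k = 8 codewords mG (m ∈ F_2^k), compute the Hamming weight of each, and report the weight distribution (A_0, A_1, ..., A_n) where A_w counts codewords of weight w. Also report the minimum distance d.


Weight distribution: A_0 = 1, A_2 = 1, A_3 = 1, A_4 = 2, A_5 = 3. Minimum distance d = 2.

Enumerate all 2^3 = 8 messages m ∈ F_2^3.
For each, compute codeword c = mG in F_2^7, then tally its weight.
  m = 000 → c = 0000000, weight = 0.
  m = 100 → c = 0011100, weight = 3.
  m = 010 → c = 1110001, weight = 4.
  m = 110 → c = 1101101, weight = 5.
  m = 001 → c = 1101110, weight = 5.
  m = 101 → c = 1110010, weight = 4.
  m = 011 → c = 0011111, weight = 5.
  m = 111 → c = 0000011, weight = 2.
Tally weights:
  weight 0: 1 codewords.
  weight 2: 1 codewords.
  weight 3: 1 codewords.
  weight 4: 2 codewords.
  weight 5: 3 codewords.
Minimum distance d = smallest w > 0 with A_w > 0 = 2.
Sanity: Σ A_w = 8 = 2^3 = 8 ✓.


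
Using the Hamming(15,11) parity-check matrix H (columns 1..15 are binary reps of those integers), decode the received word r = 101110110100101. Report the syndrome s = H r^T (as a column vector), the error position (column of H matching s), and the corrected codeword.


s = (0, 1, 0, 0)^T, error position = 4, corrected codeword c = 101010110100101

Compute s = H r^T mod 2 one row at a time:
  s_1 = 1 + 0 + 1 + 0 + 0 + 1 + 0 + 1 = 4 ≡ 0 (mod 2).
  s_2 = 1 + 1 + 0 + 1 + 0 + 1 + 0 + 1 = 5 ≡ 1 (mod 2).
  s_3 = 0 + 1 + 0 + 1 + 1 + 0 + 0 + 1 = 4 ≡ 0 (mod 2).
  s_4 = 1 + 1 + 1 + 1 + 0 + 0 + 1 + 1 = 6 ≡ 0 (mod 2).
s = (0, 1, 0, 0)^T — this equals column 4 of H (binary 0100), so error is at position 4.
Correct: flip bit 4 of r = 101110110100101 to get c = 101010110100101.


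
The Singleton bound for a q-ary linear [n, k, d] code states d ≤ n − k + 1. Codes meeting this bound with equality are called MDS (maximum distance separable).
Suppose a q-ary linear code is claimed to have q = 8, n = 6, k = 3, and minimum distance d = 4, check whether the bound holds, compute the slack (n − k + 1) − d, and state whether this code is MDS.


Singleton RHS = n − k + 1 = 4, slack = 0, bound satisfied, MDS.

Singleton bound: d ≤ n − k + 1.
Here n = 6, k = 3, so n − k + 1 = 4.
Given d = 4, check d ≤ 4: YES.
Slack = (n − k + 1) − d = 0.
The code is MDS (slack = 0).
Description: the claimed parameters are [6, 3, 4]_8; such a code would be MDS (meets Singleton bound).


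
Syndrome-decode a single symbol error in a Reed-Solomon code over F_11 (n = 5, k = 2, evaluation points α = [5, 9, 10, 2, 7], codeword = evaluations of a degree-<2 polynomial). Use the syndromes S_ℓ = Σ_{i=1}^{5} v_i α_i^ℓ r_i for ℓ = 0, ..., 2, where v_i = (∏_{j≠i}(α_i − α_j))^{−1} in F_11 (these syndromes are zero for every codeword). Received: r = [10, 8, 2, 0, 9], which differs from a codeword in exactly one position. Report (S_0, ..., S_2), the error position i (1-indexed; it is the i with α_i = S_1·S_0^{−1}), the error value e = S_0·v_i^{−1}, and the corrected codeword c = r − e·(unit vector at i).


S = (4, 8, 5), error at position 4, error magnitude e = 5, c = [10, 8, 2, 6, 9].

Step 1: column multipliers v_i = (∏_{j≠i}(α_i − α_j))^{−1} mod 11.
  i = 1 (α = 5): (5−9)(5−10)(5−2)(5−7) = (−4)·(−5)·3·(−2) = −120 ≡ 1, so v_1 = 1^{−1} = 1 (mod 11).
  i = 2 (α = 9): (9−5)(9−10)(9−2)(9−7) = 4·(−1)·7·2 = −56 ≡ 10, so v_2 = 10^{−1} = 10 (mod 11).
  i = 3 (α = 10): (10−5)(10−9)(10−2)(10−7) = 5·1·8·3 = 120 ≡ 10, so v_3 = 10^{−1} = 10 (mod 11).
  i = 4 (α = 2): (2−5)(2−9)(2−10)(2−7) = (−3)·(−7)·(−8)·(−5) = 840 ≡ 4, so v_4 = 4^{−1} = 3 (mod 11).
  i = 5 (α = 7): (7−5)(7−9)(7−10)(7−2) = 2·(−2)·(−3)·5 = 60 ≡ 5, so v_5 = 5^{−1} = 9 (mod 11).
  v = [1, 10, 10, 3, 9].
Step 2: syndromes of r = [10, 8, 2, 0, 9] (all sums mod 11).
  S_0 = Σ v_i r_i = 1·10 + 10·8 + 10·2 + 3·0 + 9·9 = 191 ≡ 4.
  S_1 = Σ v_i α_i r_i = 1·5·10 + 10·9·8 + 10·10·2 + 3·2·0 + 9·7·9 = 1537 ≡ 8.
  α_i^2 mod 11 = [3, 4, 1, 4, 5].
  S_2 = Σ v_i α_i^2 r_i = 1·3·10 + 10·4·8 + 10·1·2 + 3·4·0 + 9·5·9 = 775 ≡ 5.
  S = (4, 8, 5) ≠ 0, so r is not a codeword (an error is present).
Step 3: locate the error. For a single error e at position i, S_ℓ = v_i·e·α_i^ℓ, so α_err = S_1/S_0.
  S_0^{−1} = 4^{−1} = 3 (mod 11), so α_err = 8·3 = 24 ≡ 2 = α_4. Error position i = 4.
  Consistency check: S_2/S_1 = 5·7 = 35 ≡ 2 = α_err ✓ (single-error assumption holds).
Step 4: error magnitude e = S_0/v_4 = S_0·∏_{j≠4}(α_4 − α_j) = 4·4 = 16 ≡ 5 (mod 11).
Step 5: correct position 4: c_4 = r_4 − e = 0 − 5 ≡ 6 (mod 11). Hence c = [10, 8, 2, 6, 9].
  Check: interpolating c through the α_i gives m(x) = 7 + 5·x (degree < 2) with m(α_i) = c_i for every i, so c is indeed a codeword.


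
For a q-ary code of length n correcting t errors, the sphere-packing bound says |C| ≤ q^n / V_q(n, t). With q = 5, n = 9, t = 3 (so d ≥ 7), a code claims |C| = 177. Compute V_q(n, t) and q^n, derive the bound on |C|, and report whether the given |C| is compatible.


V_q(n, t) = 5989, q^n = 1953125, Hamming bound = 326, |C| = 177 ≤ bound (satisfied).

Step 1: Compute V_q(n, t) = Σ_{j=0}^3 C(n, j) (q−1)^j.
  j = 0: C(9,0)·(4)^0 = 1·1 = 1.
  j = 1: C(9,1)·(4)^1 = 9·4 = 36.
  j = 2: C(9,2)·(4)^2 = 36·16 = 576.
  j = 3: C(9,3)·(4)^3 = 84·64 = 5376.
  V_q(n, t) = 1 + 36 + 576 + 5376 = 5989.
Step 2: q^n = 5^9 = 1953125.
Step 3: Hamming bound ⌊q^n / V_q(n,t)⌋ = ⌊1953125/5989⌋ = 326.
Step 4: Compare |C| = 177 to 326: satisfied.
The claimed |C| lies below the Hamming bound.


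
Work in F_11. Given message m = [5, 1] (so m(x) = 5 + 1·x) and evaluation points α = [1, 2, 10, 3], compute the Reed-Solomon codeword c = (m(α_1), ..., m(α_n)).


c = [6, 7, 4, 8]

Message polynomial: m(x) = 5 + 1·x (mod 11).
For each evaluation point α_i, compute m(α_i) mod 11:
  α_1 = 1: Horner steps 1 → 6, so m(1) = 6.
  α_2 = 2: Horner steps 1 → 7, so m(2) = 7.
  α_3 = 10: Horner steps 1 → 4, so m(10) = 4.
  α_4 = 3: Horner steps 1 → 8, so m(3) = 8.
Codeword c = [6, 7, 4, 8] ∈ F_11^4.


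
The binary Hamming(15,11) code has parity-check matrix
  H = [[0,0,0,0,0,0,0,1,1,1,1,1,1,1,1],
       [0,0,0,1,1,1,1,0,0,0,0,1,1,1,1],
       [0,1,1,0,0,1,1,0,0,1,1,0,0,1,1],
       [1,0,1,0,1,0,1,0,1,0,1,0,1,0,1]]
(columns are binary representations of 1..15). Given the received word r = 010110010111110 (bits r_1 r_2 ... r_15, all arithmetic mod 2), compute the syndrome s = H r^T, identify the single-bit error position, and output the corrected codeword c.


s = (0, 1, 0, 1)^T, error position = 5, corrected codeword c = 010100010111110

Compute s = H r^T mod 2 one row at a time:
  s_1 = 1 + 0 + 1 + 1 + 1 + 1 + 1 + 0 = 6 ≡ 0 (mod 2).
  s_2 = 1 + 1 + 0 + 0 + 1 + 1 + 1 + 0 = 5 ≡ 1 (mod 2).
  s_3 = 1 + 0 + 0 + 0 + 1 + 1 + 1 + 0 = 4 ≡ 0 (mod 2).
  s_4 = 0 + 0 + 1 + 0 + 0 + 1 + 1 + 0 = 3 ≡ 1 (mod 2).
s = (0, 1, 0, 1)^T — this equals column 5 of H (binary 0101), so error is at position 5.
Correct: flip bit 5 of r = 010110010111110 to get c = 010100010111110.


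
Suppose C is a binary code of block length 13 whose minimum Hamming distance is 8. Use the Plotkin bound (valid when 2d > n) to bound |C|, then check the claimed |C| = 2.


Plotkin bound M ≤ 4; given |C| = 2 ≤ bound (satisfied).

Check applicability: 2d = 16, n = 13.
2d − n = 3 > 0, so Plotkin applies.
Compute d/(2d−n) = 8/3 ≈ 2.6667.
⌊d/(2d−n)⌋ = 2.
Plotkin bound: M ≤ 2·2 = 4.
Given |C| = 2, check: satisfied.
This |C| is below the Plotkin bound.


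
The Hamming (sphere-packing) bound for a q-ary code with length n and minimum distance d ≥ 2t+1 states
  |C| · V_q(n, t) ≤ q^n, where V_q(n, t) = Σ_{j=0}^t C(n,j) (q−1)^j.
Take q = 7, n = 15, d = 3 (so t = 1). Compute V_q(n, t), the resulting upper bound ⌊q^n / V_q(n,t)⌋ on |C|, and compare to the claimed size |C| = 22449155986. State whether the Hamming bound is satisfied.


V_q(n, t) = 91, q^n = 4747561509943, Hamming bound = 52171005603, |C| = 22449155986 ≤ bound (satisfied).

Step 1: Compute V_q(n, t) = Σ_{j=0}^1 C(n, j) (q−1)^j.
  j = 0: C(15,0)·(6)^0 = 1·1 = 1.
  j = 1: C(15,1)·(6)^1 = 15·6 = 90.
  V_q(n, t) = 1 + 90 = 91.
Step 2: q^n = 7^15 = 4747561509943.
Step 3: Hamming bound ⌊q^n / V_q(n,t)⌋ = ⌊4747561509943/91⌋ = 52171005603.
Step 4: Compare |C| = 22449155986 to 52171005603: satisfied.
The claimed |C| lies below the Hamming bound.


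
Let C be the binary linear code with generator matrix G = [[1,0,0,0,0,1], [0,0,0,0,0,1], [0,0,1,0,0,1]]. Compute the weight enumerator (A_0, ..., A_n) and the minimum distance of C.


Weight distribution: A_0 = 1, A_1 = 3, A_2 = 3, A_3 = 1. Minimum distance d = 1.

Enumerate all 2^3 = 8 messages m ∈ F_2^3.
For each, compute codeword c = mG in F_2^6, then tally its weight.
  m = 000 → c = 000000, weight = 0.
  m = 100 → c = 100001, weight = 2.
  m = 010 → c = 000001, weight = 1.
  m = 110 → c = 100000, weight = 1.
  m = 001 → c = 001001, weight = 2.
  m = 101 → c = 101000, weight = 2.
  m = 011 → c = 001000, weight = 1.
  m = 111 → c = 101001, weight = 3.
Tally weights:
  weight 0: 1 codewords.
  weight 1: 3 codewords.
  weight 2: 3 codewords.
  weight 3: 1 codewords.
Minimum distance d = smallest w > 0 with A_w > 0 = 1.
Sanity: Σ A_w = 8 = 2^3 = 8 ✓.


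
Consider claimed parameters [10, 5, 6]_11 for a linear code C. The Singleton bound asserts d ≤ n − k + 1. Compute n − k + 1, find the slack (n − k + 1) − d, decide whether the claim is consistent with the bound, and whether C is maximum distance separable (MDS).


Singleton RHS = n − k + 1 = 6, slack = 0, bound satisfied, MDS.

Singleton bound: d ≤ n − k + 1.
Here n = 10, k = 5, so n − k + 1 = 6.
Given d = 6, check d ≤ 6: YES.
Slack = (n − k + 1) − d = 0.
The code is MDS (slack = 0).
Description: the claimed parameters are [10, 5, 6]_11; such a code would be MDS (meets Singleton bound).


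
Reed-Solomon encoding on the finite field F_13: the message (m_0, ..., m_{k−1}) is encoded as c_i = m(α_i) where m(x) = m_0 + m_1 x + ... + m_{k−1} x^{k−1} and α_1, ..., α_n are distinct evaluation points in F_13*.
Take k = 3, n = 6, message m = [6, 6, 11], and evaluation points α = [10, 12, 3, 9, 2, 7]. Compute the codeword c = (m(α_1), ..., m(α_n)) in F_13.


c = [9, 11, 6, 2, 10, 2]

Message polynomial: m(x) = 6 + 6·x + 11·x^2 (mod 13).
For each evaluation point α_i, compute m(α_i) mod 13:
  α_1 = 10: Horner steps 11 → 12 → 9, so m(10) = 9.
  α_2 = 12: Horner steps 11 → 8 → 11, so m(12) = 11.
  α_3 = 3: Horner steps 11 → 0 → 6, so m(3) = 6.
  α_4 = 9: Horner steps 11 → 1 → 2, so m(9) = 2.
  α_5 = 2: Horner steps 11 → 2 → 10, so m(2) = 10.
  α_6 = 7: Horner steps 11 → 5 → 2, so m(7) = 2.
Codeword c = [9, 11, 6, 2, 10, 2] ∈ F_13^6.


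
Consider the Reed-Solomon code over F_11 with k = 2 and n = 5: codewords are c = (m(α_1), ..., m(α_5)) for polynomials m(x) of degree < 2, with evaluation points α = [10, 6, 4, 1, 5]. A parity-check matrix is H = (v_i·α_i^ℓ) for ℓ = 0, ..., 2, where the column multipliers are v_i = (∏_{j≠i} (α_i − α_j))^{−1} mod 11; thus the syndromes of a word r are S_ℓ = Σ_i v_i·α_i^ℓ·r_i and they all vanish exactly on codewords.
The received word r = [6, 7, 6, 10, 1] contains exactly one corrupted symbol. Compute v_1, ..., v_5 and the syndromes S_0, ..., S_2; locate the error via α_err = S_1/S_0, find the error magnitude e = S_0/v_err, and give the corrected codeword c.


S = (4, 7, 4), error at position 1, error magnitude e = 8, c = [9, 7, 6, 10, 1].

Step 1: column multipliers v_i = (∏_{j≠i}(α_i − α_j))^{−1} mod 11.
  i = 1 (α = 10): (10−6)(10−4)(10−1)(10−5) = 4·6·9·5 = 1080 ≡ 2, so v_1 = 2^{−1} = 6 (mod 11).
  i = 2 (α = 6): (6−10)(6−4)(6−1)(6−5) = (−4)·2·5·1 = −40 ≡ 4, so v_2 = 4^{−1} = 3 (mod 11).
  i = 3 (α = 4): (4−10)(4−6)(4−1)(4−5) = (−6)·(−2)·3·(−1) = −36 ≡ 8, so v_3 = 8^{−1} = 7 (mod 11).
  i = 4 (α = 1): (1−10)(1−6)(1−4)(1−5) = (−9)·(−5)·(−3)·(−4) = 540 ≡ 1, so v_4 = 1^{−1} = 1 (mod 11).
  i = 5 (α = 5): (5−10)(5−6)(5−4)(5−1) = (−5)·(−1)·1·4 = 20 ≡ 9, so v_5 = 9^{−1} = 5 (mod 11).
  v = [6, 3, 7, 1, 5].
Step 2: syndromes of r = [6, 7, 6, 10, 1] (all sums mod 11).
  S_0 = Σ v_i r_i = 6·6 + 3·7 + 7·6 + 1·10 + 5·1 = 114 ≡ 4.
  S_1 = Σ v_i α_i r_i = 6·10·6 + 3·6·7 + 7·4·6 + 1·1·10 + 5·5·1 = 689 ≡ 7.
  α_i^2 mod 11 = [1, 3, 5, 1, 3].
  S_2 = Σ v_i α_i^2 r_i = 6·1·6 + 3·3·7 + 7·5·6 + 1·1·10 + 5·3·1 = 334 ≡ 4.
  S = (4, 7, 4) ≠ 0, so r is not a codeword (an error is present).
Step 3: locate the error. For a single error e at position i, S_ℓ = v_i·e·α_i^ℓ, so α_err = S_1/S_0.
  S_0^{−1} = 4^{−1} = 3 (mod 11), so α_err = 7·3 = 21 ≡ 10 = α_1. Error position i = 1.
  Consistency check: S_2/S_1 = 4·8 = 32 ≡ 10 = α_err ✓ (single-error assumption holds).
Step 4: error magnitude e = S_0/v_1 = S_0·∏_{j≠1}(α_1 − α_j) = 4·2 = 8 ≡ 8 (mod 11).
Step 5: correct position 1: c_1 = r_1 − e = 6 − 8 ≡ 9 (mod 11). Hence c = [9, 7, 6, 10, 1].
  Check: interpolating c through the α_i gives m(x) = 4 + 6·x (degree < 2) with m(α_i) = c_i for every i, so c is indeed a codeword.


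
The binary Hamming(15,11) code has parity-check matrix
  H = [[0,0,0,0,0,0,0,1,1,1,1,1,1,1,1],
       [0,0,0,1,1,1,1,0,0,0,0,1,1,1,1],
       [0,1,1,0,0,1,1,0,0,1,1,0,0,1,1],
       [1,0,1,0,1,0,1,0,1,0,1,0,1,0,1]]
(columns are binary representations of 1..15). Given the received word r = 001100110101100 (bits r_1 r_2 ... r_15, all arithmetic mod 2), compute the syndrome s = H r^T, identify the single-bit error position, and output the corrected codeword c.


s = (0, 0, 1, 1)^T, error position = 3, corrected codeword c = 000100110101100

Compute s = H r^T mod 2 one row at a time:
  s_1 = 1 + 0 + 1 + 0 + 1 + 1 + 0 + 0 = 4 ≡ 0 (mod 2).
  s_2 = 1 + 0 + 0 + 1 + 1 + 1 + 0 + 0 = 4 ≡ 0 (mod 2).
  s_3 = 0 + 1 + 0 + 1 + 1 + 0 + 0 + 0 = 3 ≡ 1 (mod 2).
  s_4 = 0 + 1 + 0 + 1 + 0 + 0 + 1 + 0 = 3 ≡ 1 (mod 2).
s = (0, 0, 1, 1)^T — this equals column 3 of H (binary 0011), so error is at position 3.
Correct: flip bit 3 of r = 001100110101100 to get c = 000100110101100.


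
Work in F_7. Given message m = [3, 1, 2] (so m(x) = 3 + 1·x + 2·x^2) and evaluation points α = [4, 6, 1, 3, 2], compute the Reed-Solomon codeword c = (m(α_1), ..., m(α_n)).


c = [4, 4, 6, 3, 6]

Message polynomial: m(x) = 3 + 1·x + 2·x^2 (mod 7).
For each evaluation point α_i, compute m(α_i) mod 7:
  α_1 = 4: Horner steps 2 → 2 → 4, so m(4) = 4.
  α_2 = 6: Horner steps 2 → 6 → 4, so m(6) = 4.
  α_3 = 1: Horner steps 2 → 3 → 6, so m(1) = 6.
  α_4 = 3: Horner steps 2 → 0 → 3, so m(3) = 3.
  α_5 = 2: Horner steps 2 → 5 → 6, so m(2) = 6.
Codeword c = [4, 4, 6, 3, 6] ∈ F_7^5.


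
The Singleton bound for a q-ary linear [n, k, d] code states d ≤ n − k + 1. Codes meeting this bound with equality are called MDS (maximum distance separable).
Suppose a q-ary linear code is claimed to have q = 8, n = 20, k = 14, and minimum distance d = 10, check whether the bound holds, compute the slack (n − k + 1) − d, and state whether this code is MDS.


Singleton RHS = n − k + 1 = 7, slack = -3, bound violated (no such code; not MDS).

Singleton bound: d ≤ n − k + 1.
Here n = 20, k = 14, so n − k + 1 = 7.
Given d = 10, check d ≤ 7: NO.
Slack = (n − k + 1) − d = -3.
The slack is negative: d = 10 exceeds n − k + 1 = 7 by 3, so the Singleton bound is violated and no linear [20, 14, 10]_8 code can exist. In particular it is not MDS (MDS requires d = n − k + 1 exactly).
Description: the claimed parameters are [20, 14, 10]_8; such a code would be impossible (violates the Singleton bound).


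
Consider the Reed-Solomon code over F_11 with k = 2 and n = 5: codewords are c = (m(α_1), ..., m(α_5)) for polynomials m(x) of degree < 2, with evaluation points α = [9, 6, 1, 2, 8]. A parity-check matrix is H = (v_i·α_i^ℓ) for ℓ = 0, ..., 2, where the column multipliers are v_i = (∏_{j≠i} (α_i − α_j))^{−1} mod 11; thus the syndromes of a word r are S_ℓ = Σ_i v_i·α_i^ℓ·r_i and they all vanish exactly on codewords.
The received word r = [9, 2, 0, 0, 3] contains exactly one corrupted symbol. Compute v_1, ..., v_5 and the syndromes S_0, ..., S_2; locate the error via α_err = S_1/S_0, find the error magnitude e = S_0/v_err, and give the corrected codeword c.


S = (10, 10, 10), error at position 3, error magnitude e = 6, c = [9, 2, 5, 0, 3].

Step 1: column multipliers v_i = (∏_{j≠i}(α_i − α_j))^{−1} mod 11.
  i = 1 (α = 9): (9−6)(9−1)(9−2)(9−8) = 3·8·7·1 = 168 ≡ 3, so v_1 = 3^{−1} = 4 (mod 11).
  i = 2 (α = 6): (6−9)(6−1)(6−2)(6−8) = (−3)·5·4·(−2) = 120 ≡ 10, so v_2 = 10^{−1} = 10 (mod 11).
  i = 3 (α = 1): (1−9)(1−6)(1−2)(1−8) = (−8)·(−5)·(−1)·(−7) = 280 ≡ 5, so v_3 = 5^{−1} = 9 (mod 11).
  i = 4 (α = 2): (2−9)(2−6)(2−1)(2−8) = (−7)·(−4)·1·(−6) = −168 ≡ 8, so v_4 = 8^{−1} = 7 (mod 11).
  i = 5 (α = 8): (8−9)(8−6)(8−1)(8−2) = (−1)·2·7·6 = −84 ≡ 4, so v_5 = 4^{−1} = 3 (mod 11).
  v = [4, 10, 9, 7, 3].
Step 2: syndromes of r = [9, 2, 0, 0, 3] (all sums mod 11).
  S_0 = Σ v_i r_i = 4·9 + 10·2 + 9·0 + 7·0 + 3·3 = 65 ≡ 10.
  S_1 = Σ v_i α_i r_i = 4·9·9 + 10·6·2 + 9·1·0 + 7·2·0 + 3·8·3 = 516 ≡ 10.
  α_i^2 mod 11 = [4, 3, 1, 4, 9].
  S_2 = Σ v_i α_i^2 r_i = 4·4·9 + 10·3·2 + 9·1·0 + 7·4·0 + 3·9·3 = 285 ≡ 10.
  S = (10, 10, 10) ≠ 0, so r is not a codeword (an error is present).
Step 3: locate the error. For a single error e at position i, S_ℓ = v_i·e·α_i^ℓ, so α_err = S_1/S_0.
  S_0^{−1} = 10^{−1} = 10 (mod 11), so α_err = 10·10 = 100 ≡ 1 = α_3. Error position i = 3.
  Consistency check: S_2/S_1 = 10·10 = 100 ≡ 1 = α_err ✓ (single-error assumption holds).
Step 4: error magnitude e = S_0/v_3 = S_0·∏_{j≠3}(α_3 − α_j) = 10·5 = 50 ≡ 6 (mod 11).
Step 5: correct position 3: c_3 = r_3 − e = 0 − 6 ≡ 5 (mod 11). Hence c = [9, 2, 5, 0, 3].
  Check: interpolating c through the α_i gives m(x) = 10 + 6·x (degree < 2) with m(α_i) = c_i for every i, so c is indeed a codeword.


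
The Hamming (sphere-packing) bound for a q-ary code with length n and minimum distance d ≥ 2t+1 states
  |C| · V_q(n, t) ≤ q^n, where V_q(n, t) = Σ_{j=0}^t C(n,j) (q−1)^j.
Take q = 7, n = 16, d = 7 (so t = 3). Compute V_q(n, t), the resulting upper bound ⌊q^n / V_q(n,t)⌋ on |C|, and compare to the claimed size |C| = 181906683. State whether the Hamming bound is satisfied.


V_q(n, t) = 125377, q^n = 33232930569601, Hamming bound = 265064011, |C| = 181906683 ≤ bound (satisfied).

Step 1: Compute V_q(n, t) = Σ_{j=0}^3 C(n, j) (q−1)^j.
  j = 0: C(16,0)·(6)^0 = 1·1 = 1.
  j = 1: C(16,1)·(6)^1 = 16·6 = 96.
  j = 2: C(16,2)·(6)^2 = 120·36 = 4320.
  j = 3: C(16,3)·(6)^3 = 560·216 = 120960.
  V_q(n, t) = 1 + 96 + 4320 + 120960 = 125377.
Step 2: q^n = 7^16 = 33232930569601.
Step 3: Hamming bound ⌊q^n / V_q(n,t)⌋ = ⌊33232930569601/125377⌋ = 265064011.
Step 4: Compare |C| = 181906683 to 265064011: satisfied.
The claimed |C| lies below the Hamming bound.


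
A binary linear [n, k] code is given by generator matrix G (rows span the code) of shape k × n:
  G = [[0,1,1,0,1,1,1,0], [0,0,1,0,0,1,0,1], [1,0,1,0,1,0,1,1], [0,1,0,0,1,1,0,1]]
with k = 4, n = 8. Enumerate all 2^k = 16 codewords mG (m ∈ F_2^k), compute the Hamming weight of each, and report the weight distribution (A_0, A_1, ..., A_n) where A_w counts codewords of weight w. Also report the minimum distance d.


Weight distribution: A_0 = 1, A_2 = 2, A_3 = 4, A_4 = 5, A_5 = 4. Minimum distance d = 2.

Enumerate all 2^4 = 16 messages m ∈ F_2^4.
For each, compute codeword c = mG in F_2^8, then tally its weight.
  m = 0000 → c = 00000000, weight = 0.
  m = 1000 → c = 01101110, weight = 5.
  m = 0100 → c = 00100101, weight = 3.
  m = 1100 → c = 01001011, weight = 4.
  m = 0010 → c = 10101011, weight = 5.
  m = 1010 → c = 11000101, weight = 4.
  m = 0110 → c = 10001110, weight = 4.
  m = 1110 → c = 11100000, weight = 3.
  m = 0001 → c = 01001101, weight = 4.
  m = 1001 → c = 00100011, weight = 3.
  m = 0101 → c = 01101000, weight = 3.
  m = 1101 → c = 00000110, weight = 2.
  m = 0011 → c = 11100110, weight = 5.
  m = 1011 → c = 10001000, weight = 2.
  m = 0111 → c = 11000011, weight = 4.
  m = 1111 → c = 10101101, weight = 5.
Tally weights:
  weight 0: 1 codewords.
  weight 2: 2 codewords.
  weight 3: 4 codewords.
  weight 4: 5 codewords.
  weight 5: 4 codewords.
Minimum distance d = smallest w > 0 with A_w > 0 = 2.
Sanity: Σ A_w = 16 = 2^4 = 16 ✓.


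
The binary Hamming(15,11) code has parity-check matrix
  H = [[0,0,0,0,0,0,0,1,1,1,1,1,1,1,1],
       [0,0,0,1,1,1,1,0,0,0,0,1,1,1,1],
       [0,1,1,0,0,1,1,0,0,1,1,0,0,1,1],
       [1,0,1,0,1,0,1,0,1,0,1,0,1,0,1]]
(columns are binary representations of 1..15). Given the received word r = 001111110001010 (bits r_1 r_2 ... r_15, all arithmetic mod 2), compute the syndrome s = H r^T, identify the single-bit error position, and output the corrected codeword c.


s = (1, 0, 0, 1)^T, error position = 9, corrected codeword c = 001111111001010

Compute s = H r^T mod 2 one row at a time:
  s_1 = 1 + 0 + 0 + 0 + 1 + 0 + 1 + 0 = 3 ≡ 1 (mod 2).
  s_2 = 1 + 1 + 1 + 1 + 1 + 0 + 1 + 0 = 6 ≡ 0 (mod 2).
  s_3 = 0 + 1 + 1 + 1 + 0 + 0 + 1 + 0 = 4 ≡ 0 (mod 2).
  s_4 = 0 + 1 + 1 + 1 + 0 + 0 + 0 + 0 = 3 ≡ 1 (mod 2).
s = (1, 0, 0, 1)^T — this equals column 9 of H (binary 1001), so error is at position 9.
Correct: flip bit 9 of r = 001111110001010 to get c = 001111111001010.


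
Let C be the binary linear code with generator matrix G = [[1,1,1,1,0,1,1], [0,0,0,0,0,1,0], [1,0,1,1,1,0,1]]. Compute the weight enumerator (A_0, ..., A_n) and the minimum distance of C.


Weight distribution: A_0 = 1, A_1 = 1, A_2 = 1, A_3 = 1, A_5 = 2, A_6 = 2. Minimum distance d = 1.

Enumerate all 2^3 = 8 messages m ∈ F_2^3.
For each, compute codeword c = mG in F_2^7, then tally its weight.
  m = 000 → c = 0000000, weight = 0.
  m = 100 → c = 1111011, weight = 6.
  m = 010 → c = 0000010, weight = 1.
  m = 110 → c = 1111001, weight = 5.
  m = 001 → c = 1011101, weight = 5.
  m = 101 → c = 0100110, weight = 3.
  m = 011 → c = 1011111, weight = 6.
  m = 111 → c = 0100100, weight = 2.
Tally weights:
  weight 0: 1 codewords.
  weight 1: 1 codewords.
  weight 2: 1 codewords.
  weight 3: 1 codewords.
  weight 5: 2 codewords.
  weight 6: 2 codewords.
Minimum distance d = smallest w > 0 with A_w > 0 = 1.
Sanity: Σ A_w = 8 = 2^3 = 8 ✓.


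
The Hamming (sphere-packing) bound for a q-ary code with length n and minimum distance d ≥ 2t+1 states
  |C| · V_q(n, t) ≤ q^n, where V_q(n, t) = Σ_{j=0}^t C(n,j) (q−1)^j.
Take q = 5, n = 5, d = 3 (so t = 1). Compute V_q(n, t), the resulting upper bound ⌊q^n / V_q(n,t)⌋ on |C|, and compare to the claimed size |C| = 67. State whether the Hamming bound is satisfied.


V_q(n, t) = 21, q^n = 3125, Hamming bound = 148, |C| = 67 ≤ bound (satisfied).

Step 1: Compute V_q(n, t) = Σ_{j=0}^1 C(n, j) (q−1)^j.
  j = 0: C(5,0)·(4)^0 = 1·1 = 1.
  j = 1: C(5,1)·(4)^1 = 5·4 = 20.
  V_q(n, t) = 1 + 20 = 21.
Step 2: q^n = 5^5 = 3125.
Step 3: Hamming bound ⌊q^n / V_q(n,t)⌋ = ⌊3125/21⌋ = 148.
Step 4: Compare |C| = 67 to 148: satisfied.
The claimed |C| lies below the Hamming bound.


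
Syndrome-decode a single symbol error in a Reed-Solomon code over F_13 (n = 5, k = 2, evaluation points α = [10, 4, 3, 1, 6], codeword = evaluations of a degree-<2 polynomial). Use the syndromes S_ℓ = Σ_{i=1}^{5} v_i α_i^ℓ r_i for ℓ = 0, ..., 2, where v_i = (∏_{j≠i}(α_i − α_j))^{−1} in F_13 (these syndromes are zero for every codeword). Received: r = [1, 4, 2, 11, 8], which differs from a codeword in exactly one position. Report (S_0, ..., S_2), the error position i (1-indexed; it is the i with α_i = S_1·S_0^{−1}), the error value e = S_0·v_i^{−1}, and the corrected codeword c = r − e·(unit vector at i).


S = (6, 8, 2), error at position 1, error magnitude e = 11, c = [3, 4, 2, 11, 8].

Step 1: column multipliers v_i = (∏_{j≠i}(α_i − α_j))^{−1} mod 13.
  i = 1 (α = 10): (10−4)(10−3)(10−1)(10−6) = 6·7·9·4 = 1512 ≡ 4, so v_1 = 4^{−1} = 10 (mod 13).
  i = 2 (α = 4): (4−10)(4−3)(4−1)(4−6) = (−6)·1·3·(−2) = 36 ≡ 10, so v_2 = 10^{−1} = 4 (mod 13).
  i = 3 (α = 3): (3−10)(3−4)(3−1)(3−6) = (−7)·(−1)·2·(−3) = −42 ≡ 10, so v_3 = 10^{−1} = 4 (mod 13).
  i = 4 (α = 1): (1−10)(1−4)(1−3)(1−6) = (−9)·(−3)·(−2)·(−5) = 270 ≡ 10, so v_4 = 10^{−1} = 4 (mod 13).
  i = 5 (α = 6): (6−10)(6−4)(6−3)(6−1) = (−4)·2·3·5 = −120 ≡ 10, so v_5 = 10^{−1} = 4 (mod 13).
  v = [10, 4, 4, 4, 4].
Step 2: syndromes of r = [1, 4, 2, 11, 8] (all sums mod 13).
  S_0 = Σ v_i r_i = 10·1 + 4·4 + 4·2 + 4·11 + 4·8 = 110 ≡ 6.
  S_1 = Σ v_i α_i r_i = 10·10·1 + 4·4·4 + 4·3·2 + 4·1·11 + 4·6·8 = 424 ≡ 8.
  α_i^2 mod 13 = [9, 3, 9, 1, 10].
  S_2 = Σ v_i α_i^2 r_i = 10·9·1 + 4·3·4 + 4·9·2 + 4·1·11 + 4·10·8 = 574 ≡ 2.
  S = (6, 8, 2) ≠ 0, so r is not a codeword (an error is present).
Step 3: locate the error. For a single error e at position i, S_ℓ = v_i·e·α_i^ℓ, so α_err = S_1/S_0.
  S_0^{−1} = 6^{−1} = 11 (mod 13), so α_err = 8·11 = 88 ≡ 10 = α_1. Error position i = 1.
  Consistency check: S_2/S_1 = 2·5 = 10 ≡ 10 = α_err ✓ (single-error assumption holds).
Step 4: error magnitude e = S_0/v_1 = S_0·∏_{j≠1}(α_1 − α_j) = 6·4 = 24 ≡ 11 (mod 13).
Step 5: correct position 1: c_1 = r_1 − e = 1 − 11 ≡ 3 (mod 13). Hence c = [3, 4, 2, 11, 8].
  Check: interpolating c through the α_i gives m(x) = 9 + 2·x (degree < 2) with m(α_i) = c_i for every i, so c is indeed a codeword.


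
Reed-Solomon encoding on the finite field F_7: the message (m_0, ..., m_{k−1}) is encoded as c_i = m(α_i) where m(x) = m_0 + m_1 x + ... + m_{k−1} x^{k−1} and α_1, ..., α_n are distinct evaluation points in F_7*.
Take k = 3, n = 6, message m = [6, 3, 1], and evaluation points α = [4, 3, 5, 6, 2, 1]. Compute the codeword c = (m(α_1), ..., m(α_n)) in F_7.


c = [6, 3, 4, 4, 2, 3]

Message polynomial: m(x) = 6 + 3·x + 1·x^2 (mod 7).
For each evaluation point α_i, compute m(α_i) mod 7:
  α_1 = 4: Horner steps 1 → 0 → 6, so m(4) = 6.
  α_2 = 3: Horner steps 1 → 6 → 3, so m(3) = 3.
  α_3 = 5: Horner steps 1 → 1 → 4, so m(5) = 4.
  α_4 = 6: Horner steps 1 → 2 → 4, so m(6) = 4.
  α_5 = 2: Horner steps 1 → 5 → 2, so m(2) = 2.
  α_6 = 1: Horner steps 1 → 4 → 3, so m(1) = 3.
Codeword c = [6, 3, 4, 4, 2, 3] ∈ F_7^6.
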